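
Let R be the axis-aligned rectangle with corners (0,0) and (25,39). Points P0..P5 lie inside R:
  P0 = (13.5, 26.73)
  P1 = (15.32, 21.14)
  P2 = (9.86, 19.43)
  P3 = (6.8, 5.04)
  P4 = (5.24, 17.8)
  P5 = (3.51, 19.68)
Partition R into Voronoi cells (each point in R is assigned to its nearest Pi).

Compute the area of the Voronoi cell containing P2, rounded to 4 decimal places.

1. box [0,25]×[0,39]: [(0, 0) (25, 0) (25, 39) (0, 39)]
2. ⊥bis P2·P0 via (11.68,23.08): [(0, 28.904) (0, 0) (25, 0) (25, 16.4382)]  |A|=566.7781
3. ⊥bis P2·P1 via (12.59,20.285): [(11.7211, 23.0595) (0, 28.904) (0, 0) (18.943, 0)]  |A|=387.8009
4. ⊥bis P2·P3 via (8.33,12.235): [(15.595, 10.6901) (11.7211, 23.0595) (0, 28.904) (0, 14.0064)]  |A|=177.335
5. ⊥bis P2·P4 via (7.55,18.615): [(9.9203, 11.8968) (15.595, 10.6901) (11.7211, 23.0595) (4.7567, 26.5322)]  |A|=74.7563
6. ⊥bis P2·P5 via (6.685,19.555): [(6.7385, 20.915) (9.9203, 11.8968) (15.595, 10.6901) (11.7211, 23.0595) (6.9173, 25.4548)]  |A|=69.7557
7. canonical 5-gon: [(6.7385, 20.915) (9.9203, 11.8968) (15.595, 10.6901) (11.7211, 23.0595) (6.9173, 25.4548)]
8. shoelace: 69.7557

Area of P2's cell: 69.7557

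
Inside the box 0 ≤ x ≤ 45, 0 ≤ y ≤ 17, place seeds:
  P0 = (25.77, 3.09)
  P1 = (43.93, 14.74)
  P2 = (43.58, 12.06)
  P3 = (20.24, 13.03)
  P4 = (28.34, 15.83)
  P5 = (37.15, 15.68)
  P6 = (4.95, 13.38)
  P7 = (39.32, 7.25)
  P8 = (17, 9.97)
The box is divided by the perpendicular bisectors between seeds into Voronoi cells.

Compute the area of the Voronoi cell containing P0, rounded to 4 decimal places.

1. box [0,45]×[0,17]: [(0, 0) (45, 0) (45, 17) (0, 17)]
2. ⊥bis P0·P1 via (34.85,8.915): [(0, 0) (40.5691, 0) (29.6633, 17) (0, 17)]  |A|=596.9759
3. ⊥bis P0·P2 via (34.675,7.575): [(0, 0) (38.4901, 0) (30.8954, 15.0794) (29.6633, 17) (0, 17)]  |A|=581.3008
4. ⊥bis P0·P3 via (23.005,8.06): [(8.5174, 0) (38.4901, 0) (31.93, 13.0253)]  |A|=195.2019
5. ⊥bis P0·P4 via (27.055,9.46): [(25.9295, 9.687) (8.5174, 0) (38.4901, 0) (34.48, 7.9622)]  |A|=175.7551
6. ⊥bis P0·P5 via (31.46,9.385): [(32.6187, 8.3377) (25.9295, 9.687) (8.5174, 0) (38.4901, 0) (35.6883, 5.5631)]  |A|=173.7493
7. ⊥bis P0·P6 via (15.36,8.235): [(32.6187, 8.3377) (25.9295, 9.687) (12.3414, 2.1274) (11.29, 0) (38.4901, 0) (35.6883, 5.5631)]  |A|=170.8
8. ⊥bis P0·P7 via (32.545,5.17): [(31.5034, 8.5626) (25.9295, 9.687) (12.3414, 2.1274) (11.29, 0) (34.1322, 0)]  |A|=143.5023
9. ⊥bis P0·P8 via (21.385,6.53): [(31.5034, 8.5626) (25.9295, 9.687) (22.2602, 7.6457) (16.2623, 0) (34.1322, 0)]  |A|=116.8443
10. canonical 5-gon: [(31.5034, 8.5626) (25.9295, 9.687) (22.2602, 7.6457) (16.2623, 0) (34.1322, 0)]
11. shoelace: 116.8443

Area of P0's cell: 116.8443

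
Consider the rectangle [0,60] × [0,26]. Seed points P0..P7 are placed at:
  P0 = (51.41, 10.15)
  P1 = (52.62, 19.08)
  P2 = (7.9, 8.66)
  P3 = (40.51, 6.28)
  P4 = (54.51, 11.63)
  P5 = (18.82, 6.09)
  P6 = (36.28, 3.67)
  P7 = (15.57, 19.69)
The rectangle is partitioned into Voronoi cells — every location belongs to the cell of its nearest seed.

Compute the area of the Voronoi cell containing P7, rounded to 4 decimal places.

Area of P7's cell: 333.0951

1. box [0,60]×[0,26]: [(0, 0) (60, 0) (60, 26) (0, 26)]
2. ⊥bis P7·P0 via (33.49,14.92): [(0, 0) (29.5185, 0) (36.4393, 26) (0, 26)]  |A|=857.4521
3. ⊥bis P7·P1 via (34.095,19.385): [(0, 0) (29.5185, 0) (34.0565, 17.0483) (34.2039, 26) (0, 26)]  |A|=847.4469
4. ⊥bis P7·P2 via (11.735,14.175): [(0, 22.3352) (29.9248, 1.5262) (34.0565, 17.0483) (34.2039, 26) (0, 26)]  |A|=490.7318
5. ⊥bis P7·P3 via (28.04,12.985): [(0, 22.3352) (24.0684, 5.5986) (34.1776, 24.3997) (34.2039, 26) (0, 26)]  |A|=400.847
6. ⊥bis P7·P4 via (35.04,15.66): [(0, 22.3352) (24.0684, 5.5986) (34.1776, 24.3997) (34.2039, 26) (0, 26)]  |A|=400.847
7. ⊥bis P7·P5 via (17.195,12.89): [(0, 22.3352) (14.5068, 12.2476) (29.5803, 15.8497) (34.1776, 24.3997) (34.2039, 26) (0, 26)]  |A|=333.514
8. ⊥bis P7·P6 via (25.925,11.68): [(0, 22.3352) (14.5068, 12.2476) (29.053, 15.7237) (30.5604, 17.6725) (34.1776, 24.3997) (34.2039, 26) (0, 26)]  |A|=333.0951
9. canonical 7-gon: [(0, 22.3352) (14.5068, 12.2476) (29.053, 15.7237) (30.5604, 17.6725) (34.1776, 24.3997) (34.2039, 26) (0, 26)]
10. shoelace: 333.0951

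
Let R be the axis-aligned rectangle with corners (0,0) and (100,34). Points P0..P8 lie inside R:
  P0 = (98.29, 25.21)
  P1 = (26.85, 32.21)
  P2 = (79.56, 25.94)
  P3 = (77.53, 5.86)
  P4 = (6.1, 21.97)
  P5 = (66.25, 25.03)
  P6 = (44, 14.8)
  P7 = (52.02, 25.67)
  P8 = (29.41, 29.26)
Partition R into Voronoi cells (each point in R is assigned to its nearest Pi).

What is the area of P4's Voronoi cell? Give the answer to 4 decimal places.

1. box [0,100]×[0,34]: [(0, 0) (100, 0) (100, 34) (0, 34)]
2. ⊥bis P4·P0 via (52.195,23.59): [(0, 0) (53.0241, 0) (51.8291, 34) (0, 34)]  |A|=1782.5045
3. ⊥bis P4·P1 via (16.475,27.09): [(0, 0) (29.8438, 0) (13.065, 34) (0, 34)]  |A|=729.448
4. ⊥bis P4·P2 via (42.83,23.955): [(0, 0) (29.8438, 0) (13.065, 34) (0, 34)]  |A|=729.448
5. ⊥bis P4·P3 via (41.815,13.915): [(0, 0) (29.8438, 0) (13.065, 34) (0, 34)]  |A|=729.448
6. ⊥bis P4·P5 via (36.175,23.5): [(0, 0) (29.8438, 0) (13.065, 34) (0, 34)]  |A|=729.448
7. ⊥bis P4·P6 via (25.05,18.385): [(0, 0) (21.5719, 0) (23.8642, 12.1168) (13.065, 34) (0, 34)]  |A|=679.3337
8. ⊥bis P4·P7 via (29.06,23.82): [(0, 0) (21.5719, 0) (23.8642, 12.1168) (13.065, 34) (0, 34)]  |A|=679.3337
9. ⊥bis P4·P8 via (17.755,25.615): [(0, 0) (21.5719, 0) (23.1527, 8.3558) (18.7102, 22.5606) (13.065, 34) (0, 34)]  |A|=665.9263
10. canonical 6-gon: [(0, 0) (21.5719, 0) (23.1527, 8.3558) (18.7102, 22.5606) (13.065, 34) (0, 34)]
11. shoelace: 665.9263

Area of P4's cell: 665.9263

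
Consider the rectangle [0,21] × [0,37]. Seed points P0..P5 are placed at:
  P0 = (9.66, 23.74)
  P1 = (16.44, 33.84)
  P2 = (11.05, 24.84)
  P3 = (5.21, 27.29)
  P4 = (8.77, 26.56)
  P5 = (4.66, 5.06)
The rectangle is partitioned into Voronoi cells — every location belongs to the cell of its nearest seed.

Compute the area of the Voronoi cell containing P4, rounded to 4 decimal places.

1. box [0,21]×[0,37]: [(0, 0) (21, 0) (21, 37) (0, 37)]
2. ⊥bis P4·P0 via (9.215,25.15): [(0, 22.2417) (21, 28.8694) (21, 37) (0, 37)]  |A|=240.3335
3. ⊥bis P4·P1 via (12.605,30.2): [(0, 22.2417) (15.5119, 27.1373) (6.1508, 37) (0, 37)]  |A|=144.7962
4. ⊥bis P4·P2 via (9.91,25.7): [(0, 22.2417) (9.5826, 25.266) (12.9949, 29.7892) (6.1508, 37) (0, 37)]  |A|=134.5791
5. ⊥bis P4·P3 via (6.99,26.925): [(6.4469, 24.2764) (9.5826, 25.266) (12.9949, 29.7892) (8.5398, 34.483)]  |A|=33.0507
6. ⊥bis P4·P5 via (6.715,15.81): [(6.4469, 24.2764) (9.5826, 25.266) (12.9949, 29.7892) (8.5398, 34.483)]  |A|=33.0507
7. canonical 4-gon: [(6.4469, 24.2764) (9.5826, 25.266) (12.9949, 29.7892) (8.5398, 34.483)]
8. shoelace: 33.0507

Area of P4's cell: 33.0507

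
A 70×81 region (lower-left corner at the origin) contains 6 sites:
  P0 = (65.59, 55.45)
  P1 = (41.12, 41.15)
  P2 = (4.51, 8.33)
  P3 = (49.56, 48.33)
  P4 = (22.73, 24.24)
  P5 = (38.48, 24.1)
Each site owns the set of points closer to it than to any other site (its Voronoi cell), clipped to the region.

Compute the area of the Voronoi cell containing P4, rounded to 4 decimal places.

Area of P4's cell: 1107.9180

1. box [0,70]×[0,81]: [(0, 0) (70, 0) (70, 81) (0, 81)]
2. ⊥bis P4·P0 via (44.16,39.845): [(0, 0) (70, 0) (70, 4.3595) (14.1916, 81) (0, 81)]  |A|=3531.4065
3. ⊥bis P4·P1 via (31.925,32.695): [(0, 67.4141) (0, 0) (61.9888, 0)]  |A|=2089.4595
4. ⊥bis P4·P2 via (13.62,16.285): [(0, 67.4141) (0, 31.8825) (27.8403, 0) (61.9888, 0)]  |A|=1645.6497
5. ⊥bis P4·P3 via (36.145,36.285): [(0, 67.4141) (0, 31.8825) (27.8403, 0) (61.9888, 0)]  |A|=1645.6497
6. ⊥bis P4·P5 via (30.605,24.17): [(30.6927, 34.0352) (0, 67.4141) (0, 31.8825) (27.8403, 0) (30.3902, 0)]  |A|=1107.918
7. canonical 5-gon: [(30.6927, 34.0352) (0, 67.4141) (0, 31.8825) (27.8403, 0) (30.3902, 0)]
8. shoelace: 1107.918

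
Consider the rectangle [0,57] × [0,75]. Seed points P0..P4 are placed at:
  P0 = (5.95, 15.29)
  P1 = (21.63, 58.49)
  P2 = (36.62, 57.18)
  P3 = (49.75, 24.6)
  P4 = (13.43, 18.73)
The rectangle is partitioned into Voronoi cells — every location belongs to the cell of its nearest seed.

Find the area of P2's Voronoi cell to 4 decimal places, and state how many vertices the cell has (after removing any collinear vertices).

1. box [0,57]×[0,75]: [(0, 0) (57, 0) (57, 75) (0, 75)]
2. ⊥bis P2·P0 via (21.285,36.235): [(0, 51.8189) (57, 10.0861) (57, 75) (0, 75)]  |A|=2510.7077
3. ⊥bis P2·P1 via (29.125,57.835): [(26.8794, 32.139) (57, 10.0861) (57, 75) (30.6251, 75)]  |A|=1542.8511
4. ⊥bis P2·P3 via (43.185,40.89): [(27.0768, 34.3983) (57, 46.4576) (57, 75) (30.6251, 75)]  |A|=962.4739
5. ⊥bis P2·P4 via (25.025,37.955): [(27.2694, 36.6014) (29.3819, 35.3272) (57, 46.4576) (57, 75) (30.6251, 75)]  |A|=960.0242
6. canonical 5-gon: [(27.2694, 36.6014) (29.3819, 35.3272) (57, 46.4576) (57, 75) (30.6251, 75)]
7. shoelace: 960.0242

Area of P2's cell: 960.0242 (5 vertices)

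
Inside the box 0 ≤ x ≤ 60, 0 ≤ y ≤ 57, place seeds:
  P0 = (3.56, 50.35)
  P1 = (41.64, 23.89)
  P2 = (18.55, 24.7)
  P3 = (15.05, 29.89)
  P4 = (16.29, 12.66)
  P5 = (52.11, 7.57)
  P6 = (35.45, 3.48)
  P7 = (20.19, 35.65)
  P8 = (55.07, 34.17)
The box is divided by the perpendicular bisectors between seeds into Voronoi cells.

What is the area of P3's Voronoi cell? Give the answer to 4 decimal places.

Area of P3's cell: 259.5544

1. box [0,60]×[0,57]: [(0, 0) (60, 0) (60, 57) (0, 57)]
2. ⊥bis P3·P0 via (9.305,40.12): [(0, 34.8945) (0, 0) (60, 0) (60, 57) (39.3629, 57)]  |A|=2984.9315
3. ⊥bis P3·P1 via (28.345,26.89): [(34.5264, 54.2839) (0, 34.8945) (0, 0) (22.2773, 0)]  |A|=1207.04
4. ⊥bis P3·P2 via (16.8,27.295): [(30.5249, 36.5507) (34.5264, 54.2839) (0, 34.8945) (0, 15.9655)]  |A|=556.2409
5. ⊥bis P3·P4 via (15.67,21.275): [(6.9417, 20.6468) (30.5249, 36.5507) (34.5264, 54.2839) (0, 34.8945) (0, 20.1473)]  |A|=541.7266
6. ⊥bis P3·P5 via (33.58,18.73): [(6.9417, 20.6468) (30.5249, 36.5507) (34.5264, 54.2839) (0, 34.8945) (0, 20.1473)]  |A|=541.7266
7. ⊥bis P3·P6 via (25.25,16.685): [(6.9417, 20.6468) (30.5249, 36.5507) (34.5264, 54.2839) (0, 34.8945) (0, 20.1473)]  |A|=541.7266
8. ⊥bis P3·P7 via (17.62,32.77): [(6.9417, 20.6468) (20.7616, 29.9666) (9.3531, 40.147) (0, 34.8945) (0, 20.1473)]  |A|=259.5544
9. ⊥bis P3·P8 via (35.06,32.03): [(6.9417, 20.6468) (20.7616, 29.9666) (9.3531, 40.147) (0, 34.8945) (0, 20.1473)]  |A|=259.5544
10. canonical 5-gon: [(6.9417, 20.6468) (20.7616, 29.9666) (9.3531, 40.147) (0, 34.8945) (0, 20.1473)]
11. shoelace: 259.5544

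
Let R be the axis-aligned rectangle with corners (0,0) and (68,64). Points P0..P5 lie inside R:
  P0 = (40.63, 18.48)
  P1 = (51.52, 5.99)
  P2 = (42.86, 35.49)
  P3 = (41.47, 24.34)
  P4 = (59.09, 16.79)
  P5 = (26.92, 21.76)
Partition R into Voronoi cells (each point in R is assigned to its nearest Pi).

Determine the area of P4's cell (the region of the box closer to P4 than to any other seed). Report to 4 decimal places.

Area of P4's cell: 428.2828

1. box [0,68]×[0,64]: [(0, 0) (68, 0) (68, 64) (0, 64)]
2. ⊥bis P4·P0 via (49.86,17.635): [(48.2455, 0) (68, 0) (68, 64) (54.1047, 64)]  |A|=1076.7932
3. ⊥bis P4·P1 via (55.305,11.39): [(49.6511, 15.353) (68, 2.4917) (68, 64) (54.1047, 64)]  |A|=902.2878
4. ⊥bis P4·P2 via (50.975,26.14): [(50.6096, 25.8229) (49.6511, 15.353) (68, 2.4917) (68, 40.9162)]  |A|=436.3281
5. ⊥bis P4·P3 via (50.28,20.565): [(53.6717, 28.4805) (50.087, 20.1146) (49.6511, 15.353) (68, 2.4917) (68, 40.9162)]  |A|=428.2828
6. ⊥bis P4·P5 via (43.005,19.275): [(53.6717, 28.4805) (50.087, 20.1146) (49.6511, 15.353) (68, 2.4917) (68, 40.9162)]  |A|=428.2828
7. canonical 5-gon: [(53.6717, 28.4805) (50.087, 20.1146) (49.6511, 15.353) (68, 2.4917) (68, 40.9162)]
8. shoelace: 428.2828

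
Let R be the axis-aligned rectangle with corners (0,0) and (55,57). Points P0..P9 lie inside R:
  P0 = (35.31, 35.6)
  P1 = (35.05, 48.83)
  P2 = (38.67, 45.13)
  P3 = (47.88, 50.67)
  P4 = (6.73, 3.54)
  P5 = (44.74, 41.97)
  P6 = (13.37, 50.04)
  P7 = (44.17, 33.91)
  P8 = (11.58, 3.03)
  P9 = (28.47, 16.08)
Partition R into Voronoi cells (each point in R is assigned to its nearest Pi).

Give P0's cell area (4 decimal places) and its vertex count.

Area of P0's cell: 284.6804 (6 vertices)

1. box [0,55]×[0,57]: [(0, 0) (55, 0) (55, 57) (0, 57)]
2. ⊥bis P0·P1 via (35.18,42.215): [(0, 41.5236) (0, 0) (55, 0) (55, 42.6045)]  |A|=2313.5239
3. ⊥bis P0·P2 via (36.99,40.365): [(31.9243, 42.151) (0, 41.5236) (0, 0) (55, 0) (55, 34.0152)]  |A|=2214.4217
4. ⊥bis P0·P3 via (41.595,43.135): [(50.7191, 35.5245) (31.9243, 42.151) (0, 41.5236) (0, 0) (55, 0) (55, 31.9538)]  |A|=2210.0094
5. ⊥bis P0·P4 via (21.02,19.57): [(50.7191, 35.5245) (31.9243, 42.151) (0, 41.5236) (0, 38.3084) (42.9729, 0) (55, 0) (55, 31.9538)]  |A|=1386.8986
6. ⊥bis P0·P5 via (40.025,38.785): [(39.5728, 39.4544) (31.9243, 42.151) (0, 41.5236) (0, 38.3084) (42.9729, 0) (55, 0) (55, 16.6164)]  |A|=1257.1036
7. ⊥bis P0·P6 via (24.34,42.82): [(39.5728, 39.4544) (31.9243, 42.151) (23.7946, 41.9912) (13.4684, 26.3019) (42.9729, 0) (55, 0) (55, 16.6164)]  |A|=1051.2046
8. ⊥bis P0·P7 via (39.74,34.755): [(40.4022, 38.2266) (39.5728, 39.4544) (31.9243, 42.151) (23.7946, 41.9912) (13.4684, 26.3019) (34.5439, 7.514)]  |A|=548.5984
9. ⊥bis P0·P8 via (23.445,19.315): [(35.166, 10.7753) (40.4022, 38.2266) (39.5728, 39.4544) (31.9243, 42.151) (23.7946, 41.9912) (13.5938, 26.4924)]  |A|=505.3483
10. ⊥bis P0·P9 via (31.89,25.84): [(37.6542, 23.8202) (40.4022, 38.2266) (39.5728, 39.4544) (31.9243, 42.151) (23.7946, 41.9912) (16.6737, 31.1719)]  |A|=284.6804
11. canonical 6-gon: [(37.6542, 23.8202) (40.4022, 38.2266) (39.5728, 39.4544) (31.9243, 42.151) (23.7946, 41.9912) (16.6737, 31.1719)]
12. shoelace: 284.6804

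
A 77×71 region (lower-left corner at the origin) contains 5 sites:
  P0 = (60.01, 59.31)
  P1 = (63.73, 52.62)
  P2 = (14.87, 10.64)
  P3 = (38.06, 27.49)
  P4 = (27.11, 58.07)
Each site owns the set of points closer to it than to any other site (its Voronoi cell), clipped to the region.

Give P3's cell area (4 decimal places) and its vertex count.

1. box [0,77]×[0,71]: [(0, 0) (77, 0) (77, 71) (0, 71)]
2. ⊥bis P3·P0 via (49.035,43.4): [(0, 0) (77, 0) (77, 24.1092) (9.0244, 71) (0, 71)]  |A|=3873.2872
3. ⊥bis P3·P1 via (50.895,40.055): [(0, 0) (77, 0) (77, 13.389) (44.6782, 46.4054) (9.0244, 71) (0, 71)]  |A|=3700.039
4. ⊥bis P3·P2 via (26.465,19.065): [(0, 55.4878) (40.3177, 0) (77, 0) (77, 13.389) (44.6782, 46.4054) (9.0244, 71) (0, 71)]  |A|=2581.4684
5. ⊥bis P3·P4 via (32.585,42.78): [(14.0548, 36.1447) (40.3177, 0) (77, 0) (77, 13.389) (44.6782, 46.4054) (44.0055, 46.8694)]  |A|=1766.2384
6. canonical 6-gon: [(14.0548, 36.1447) (40.3177, 0) (77, 0) (77, 13.389) (44.6782, 46.4054) (44.0055, 46.8694)]
7. shoelace: 1766.2384

Area of P3's cell: 1766.2384 (6 vertices)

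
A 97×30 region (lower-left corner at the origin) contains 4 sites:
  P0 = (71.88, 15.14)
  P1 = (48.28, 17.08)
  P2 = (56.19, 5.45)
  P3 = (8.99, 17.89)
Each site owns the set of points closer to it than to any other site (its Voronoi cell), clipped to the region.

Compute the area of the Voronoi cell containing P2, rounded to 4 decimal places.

Area of P2's cell: 288.6999

1. box [0,97]×[0,30]: [(0, 0) (97, 0) (97, 30) (0, 30)]
2. ⊥bis P2·P0 via (64.035,10.295): [(0, 0) (70.3931, 0) (51.8654, 30) (0, 30)]  |A|=1833.8771
3. ⊥bis P2·P1 via (52.235,11.265): [(35.6722, 0) (70.3931, 0) (60.1227, 16.6297)]  |A|=288.6999
4. ⊥bis P2·P3 via (32.59,11.67): [(35.6722, 0) (70.3931, 0) (60.1227, 16.6297)]  |A|=288.6999
5. canonical 3-gon: [(35.6722, 0) (70.3931, 0) (60.1227, 16.6297)]
6. shoelace: 288.6999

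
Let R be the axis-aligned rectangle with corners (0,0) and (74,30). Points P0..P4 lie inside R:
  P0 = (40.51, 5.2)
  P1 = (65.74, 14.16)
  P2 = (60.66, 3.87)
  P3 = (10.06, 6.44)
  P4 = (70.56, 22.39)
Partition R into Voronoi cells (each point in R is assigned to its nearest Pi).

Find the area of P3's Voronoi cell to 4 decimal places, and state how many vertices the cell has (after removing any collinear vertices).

Area of P3's cell: 769.7650 (4 vertices)

1. box [0,74]×[0,30]: [(0, 0) (74, 0) (74, 30) (0, 30)]
2. ⊥bis P3·P0 via (25.285,5.82): [(0, 0) (25.048, 0) (26.2697, 30) (0, 30)]  |A|=769.765
3. ⊥bis P3·P1 via (37.9,10.3): [(0, 0) (25.048, 0) (26.2697, 30) (0, 30)]  |A|=769.765
4. ⊥bis P3·P2 via (35.36,5.155): [(0, 0) (25.048, 0) (26.2697, 30) (0, 30)]  |A|=769.765
5. ⊥bis P3·P4 via (40.31,14.415): [(0, 0) (25.048, 0) (26.2697, 30) (0, 30)]  |A|=769.765
6. canonical 4-gon: [(0, 0) (25.048, 0) (26.2697, 30) (0, 30)]
7. shoelace: 769.765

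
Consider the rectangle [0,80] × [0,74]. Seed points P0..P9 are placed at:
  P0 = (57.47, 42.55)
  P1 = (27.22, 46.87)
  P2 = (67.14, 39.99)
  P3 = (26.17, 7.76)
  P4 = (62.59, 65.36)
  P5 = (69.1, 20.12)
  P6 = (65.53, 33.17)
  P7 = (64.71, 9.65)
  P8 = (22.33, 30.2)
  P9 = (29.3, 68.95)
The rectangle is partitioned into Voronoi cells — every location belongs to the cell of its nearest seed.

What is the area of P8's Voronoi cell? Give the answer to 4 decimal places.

Area of P8's cell: 900.8755

1. box [0,80]×[0,74]: [(0, 0) (80, 0) (80, 74) (0, 74)]
2. ⊥bis P8·P0 via (39.9,36.375): [(0, 0) (52.684, 0) (26.6766, 74) (0, 74)]  |A|=2936.3454
3. ⊥bis P8·P1 via (24.775,38.535): [(0, 45.8025) (0, 0) (52.684, 0) (40.7922, 33.8365)]  |A|=1825.514
4. ⊥bis P8·P2 via (44.735,35.095): [(0, 45.8025) (0, 0) (52.4025, 0) (51.9399, 2.1174) (40.7922, 33.8365)]  |A|=1825.2159
5. ⊥bis P8·P3 via (24.25,18.98): [(0, 45.8025) (0, 14.8303) (44.7789, 22.493) (40.7922, 33.8365)]  |A|=900.9627
6. ⊥bis P8·P4 via (42.46,47.78): [(0, 45.8025) (0, 14.8303) (44.7789, 22.493) (40.7922, 33.8365)]  |A|=900.9627
7. ⊥bis P8·P5 via (45.715,25.16): [(0, 45.8025) (0, 14.8303) (44.7789, 22.493) (40.7922, 33.8365)]  |A|=900.9627
8. ⊥bis P8·P6 via (43.93,31.685): [(0, 45.8025) (0, 14.8303) (44.5645, 22.4563) (44.5092, 23.2602) (40.7922, 33.8365)]  |A|=900.8755
9. ⊥bis P8·P7 via (43.52,19.925): [(0, 45.8025) (0, 14.8303) (44.5645, 22.4563) (44.5092, 23.2602) (40.7922, 33.8365)]  |A|=900.8755
10. ⊥bis P8·P9 via (25.815,49.575): [(0, 45.8025) (0, 14.8303) (44.5645, 22.4563) (44.5092, 23.2602) (40.7922, 33.8365)]  |A|=900.8755
11. canonical 5-gon: [(0, 45.8025) (0, 14.8303) (44.5645, 22.4563) (44.5092, 23.2602) (40.7922, 33.8365)]
12. shoelace: 900.8755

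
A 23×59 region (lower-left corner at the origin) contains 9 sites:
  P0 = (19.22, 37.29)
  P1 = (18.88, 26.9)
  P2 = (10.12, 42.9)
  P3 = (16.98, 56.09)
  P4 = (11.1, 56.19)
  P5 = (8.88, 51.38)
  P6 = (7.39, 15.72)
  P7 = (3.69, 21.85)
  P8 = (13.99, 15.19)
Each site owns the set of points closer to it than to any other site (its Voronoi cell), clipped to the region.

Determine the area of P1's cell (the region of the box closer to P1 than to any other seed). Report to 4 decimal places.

1. box [0,23]×[0,59]: [(0, 0) (23, 0) (23, 59) (0, 59)]
2. ⊥bis P1·P0 via (19.05,32.095): [(0, 32.7184) (0, 0) (23, 0) (23, 31.9657)]  |A|=743.8675
3. ⊥bis P1·P2 via (14.5,34.9): [(9.9223, 32.3937) (0, 26.9612) (0, 0) (23, 0) (23, 31.9657)]  |A|=715.3055
4. ⊥bis P1·P3 via (17.93,41.495): [(9.9223, 32.3937) (0, 26.9612) (0, 0) (23, 0) (23, 31.9657)]  |A|=715.3055
5. ⊥bis P1·P4 via (14.99,41.545): [(9.9223, 32.3937) (0, 26.9612) (0, 0) (23, 0) (23, 31.9657)]  |A|=715.3055
6. ⊥bis P1·P5 via (13.88,39.14): [(9.9223, 32.3937) (0, 26.9612) (0, 0) (23, 0) (23, 31.9657)]  |A|=715.3055
7. ⊥bis P1·P6 via (13.135,21.31): [(9.9223, 32.3937) (4.9821, 29.689) (23, 11.1715) (23, 31.9657)]  |A|=206.0775
8. ⊥bis P1·P7 via (11.285,24.375): [(9.9223, 32.3937) (8.8198, 31.7901) (11.8727, 22.6073) (23, 11.1715) (23, 31.9657)]  |A|=185.2499
9. ⊥bis P1·P8 via (16.435,21.045): [(9.9223, 32.3937) (8.8198, 31.7901) (11.7403, 23.0055) (23, 18.3035) (23, 31.9657)]  |A|=143.6393
10. canonical 5-gon: [(9.9223, 32.3937) (8.8198, 31.7901) (11.7403, 23.0055) (23, 18.3035) (23, 31.9657)]
11. shoelace: 143.6393

Area of P1's cell: 143.6393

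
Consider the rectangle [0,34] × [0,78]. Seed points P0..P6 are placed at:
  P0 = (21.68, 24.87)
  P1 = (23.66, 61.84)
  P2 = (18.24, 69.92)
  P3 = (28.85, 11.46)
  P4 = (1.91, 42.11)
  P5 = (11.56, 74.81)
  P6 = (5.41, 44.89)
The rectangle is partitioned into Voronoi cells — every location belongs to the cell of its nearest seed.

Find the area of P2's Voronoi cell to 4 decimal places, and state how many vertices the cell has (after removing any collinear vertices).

Area of P2's cell: 232.6302 (5 vertices)

1. box [0,34]×[0,78]: [(0, 0) (34, 0) (34, 78) (0, 78)]
2. ⊥bis P2·P0 via (19.96,47.395): [(0, 45.8709) (34, 48.4671) (34, 78) (0, 78)]  |A|=1048.2548
3. ⊥bis P2·P1 via (20.95,65.88): [(0, 51.8269) (34, 74.6338) (34, 78) (0, 78)]  |A|=502.1674
4. ⊥bis P2·P3 via (23.545,40.69): [(0, 51.8269) (34, 74.6338) (34, 78) (0, 78)]  |A|=502.1674
5. ⊥bis P2·P4 via (10.075,56.015): [(0, 61.931) (8.032, 57.2147) (34, 74.6338) (34, 78) (0, 78)]  |A|=461.5895
6. ⊥bis P2·P5 via (14.9,72.365): [(5.0788, 58.9487) (8.032, 57.2147) (34, 74.6338) (34, 78) (19.025, 78)]  |A|=239.5585
7. ⊥bis P2·P6 via (11.825,57.405): [(6.0978, 60.3407) (9.8358, 58.4247) (34, 74.6338) (34, 78) (19.025, 78)]  |A|=232.6302
8. canonical 5-gon: [(6.0978, 60.3407) (9.8358, 58.4247) (34, 74.6338) (34, 78) (19.025, 78)]
9. shoelace: 232.6302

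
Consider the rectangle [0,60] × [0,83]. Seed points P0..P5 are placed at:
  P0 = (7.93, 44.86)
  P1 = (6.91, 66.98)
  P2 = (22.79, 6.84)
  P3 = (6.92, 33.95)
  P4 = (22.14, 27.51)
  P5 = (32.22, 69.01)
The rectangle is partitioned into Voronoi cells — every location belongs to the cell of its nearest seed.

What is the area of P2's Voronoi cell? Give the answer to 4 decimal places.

Area of P2's cell: 1024.1836

1. box [0,60]×[0,83]: [(0, 0) (60, 0) (60, 83) (0, 83)]
2. ⊥bis P2·P0 via (15.36,25.85): [(0, 19.8466) (0, 0) (60, 0) (60, 43.2974)]  |A|=1894.3199
3. ⊥bis P2·P1 via (14.85,36.91): [(0, 19.8466) (0, 0) (60, 0) (60, 43.2974)]  |A|=1894.3199
4. ⊥bis P2·P3 via (14.855,20.395): [(41.8801, 36.2153) (0, 11.699) (0, 0) (60, 0) (60, 43.2974)]  |A|=1723.7088
5. ⊥bis P2·P4 via (22.465,17.175): [(8.6102, 16.7393) (0, 11.699) (0, 0) (60, 0) (60, 18.3553)]  |A|=1024.1836
6. ⊥bis P2·P5 via (27.505,37.925): [(8.6102, 16.7393) (0, 11.699) (0, 0) (60, 0) (60, 18.3553)]  |A|=1024.1836
7. canonical 5-gon: [(8.6102, 16.7393) (0, 11.699) (0, 0) (60, 0) (60, 18.3553)]
8. shoelace: 1024.1836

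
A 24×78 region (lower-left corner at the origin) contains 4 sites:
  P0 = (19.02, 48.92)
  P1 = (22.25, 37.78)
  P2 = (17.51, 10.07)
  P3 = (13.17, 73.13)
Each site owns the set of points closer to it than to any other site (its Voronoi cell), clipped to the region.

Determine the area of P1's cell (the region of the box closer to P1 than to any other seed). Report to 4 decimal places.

Area of P1's cell: 373.7612

1. box [0,24]×[0,78]: [(0, 0) (24, 0) (24, 78) (0, 78)]
2. ⊥bis P1·P0 via (20.635,43.35): [(0, 37.367) (0, 0) (24, 0) (24, 44.3257)]  |A|=980.3116
3. ⊥bis P1·P2 via (19.88,23.925): [(0, 37.367) (0, 27.3256) (24, 23.2202) (24, 44.3257)]  |A|=373.7612
4. ⊥bis P1·P3 via (17.71,55.455): [(0, 37.367) (0, 27.3256) (24, 23.2202) (24, 44.3257)]  |A|=373.7612
5. canonical 4-gon: [(0, 37.367) (0, 27.3256) (24, 23.2202) (24, 44.3257)]
6. shoelace: 373.7612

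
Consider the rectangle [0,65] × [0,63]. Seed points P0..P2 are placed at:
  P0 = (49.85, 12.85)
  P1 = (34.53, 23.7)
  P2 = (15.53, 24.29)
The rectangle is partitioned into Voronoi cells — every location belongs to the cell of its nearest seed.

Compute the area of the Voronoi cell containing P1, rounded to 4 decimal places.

Area of P1's cell: 1600.9860

1. box [0,65]×[0,63]: [(0, 0) (65, 0) (65, 63) (0, 63)]
2. ⊥bis P1·P0 via (42.19,18.275): [(0, 0) (29.2472, 0) (65, 50.4823) (65, 63) (0, 63)]  |A|=3192.5581
3. ⊥bis P1·P2 via (25.03,23.995): [(24.2849, 0) (29.2472, 0) (65, 50.4823) (65, 63) (26.2412, 63)]  |A|=1600.986
4. canonical 5-gon: [(24.2849, 0) (29.2472, 0) (65, 50.4823) (65, 63) (26.2412, 63)]
5. shoelace: 1600.986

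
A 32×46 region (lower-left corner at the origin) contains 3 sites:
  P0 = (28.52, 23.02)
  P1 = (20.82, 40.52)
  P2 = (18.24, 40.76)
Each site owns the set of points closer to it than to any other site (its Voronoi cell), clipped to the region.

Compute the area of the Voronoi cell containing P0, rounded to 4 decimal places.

1. box [0,32]×[0,46]: [(0, 0) (32, 0) (32, 46) (0, 46)]
2. ⊥bis P0·P1 via (24.67,31.77): [(0, 20.9152) (0, 0) (32, 0) (32, 34.9952)]  |A|=894.5664
3. ⊥bis P0·P2 via (23.38,31.89): [(18.4503, 29.0333) (0, 18.3417) (0, 0) (32, 0) (32, 34.9952)]  |A|=870.8257
4. canonical 5-gon: [(18.4503, 29.0333) (0, 18.3417) (0, 0) (32, 0) (32, 34.9952)]
5. shoelace: 870.8257

Area of P0's cell: 870.8257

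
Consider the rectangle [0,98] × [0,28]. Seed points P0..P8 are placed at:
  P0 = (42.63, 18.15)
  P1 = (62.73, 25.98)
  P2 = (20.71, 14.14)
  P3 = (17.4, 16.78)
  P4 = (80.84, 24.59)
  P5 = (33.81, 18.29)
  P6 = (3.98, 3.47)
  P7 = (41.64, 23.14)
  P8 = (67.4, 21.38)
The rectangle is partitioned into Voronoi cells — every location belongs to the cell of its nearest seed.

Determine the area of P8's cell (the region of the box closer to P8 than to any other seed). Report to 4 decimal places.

Area of P8's cell: 467.9560

1. box [0,98]×[0,28]: [(0, 0) (98, 0) (98, 28) (0, 28)]
2. ⊥bis P8·P0 via (55.015,19.765): [(57.5923, 0) (98, 0) (98, 28) (53.9412, 28)]  |A|=1182.5309
3. ⊥bis P8·P1 via (65.065,23.68): [(55.7391, 14.2122) (57.5923, 0) (98, 0) (98, 28) (69.3202, 28)]  |A|=1076.5088
4. ⊥bis P8·P2 via (44.055,17.76): [(55.7391, 14.2122) (57.5923, 0) (98, 0) (98, 28) (69.3202, 28)]  |A|=1076.5088
5. ⊥bis P8·P3 via (42.4,19.08): [(55.7391, 14.2122) (57.5923, 0) (98, 0) (98, 28) (69.3202, 28)]  |A|=1076.5088
6. ⊥bis P8·P4 via (74.12,22.985): [(55.7391, 14.2122) (57.5923, 0) (79.6097, 0) (72.9222, 28) (69.3202, 28)]  |A|=467.956
7. ⊥bis P8·P5 via (50.605,19.835): [(55.7391, 14.2122) (57.5923, 0) (79.6097, 0) (72.9222, 28) (69.3202, 28)]  |A|=467.956
8. ⊥bis P8·P6 via (35.69,12.425): [(55.7391, 14.2122) (57.5923, 0) (79.6097, 0) (72.9222, 28) (69.3202, 28)]  |A|=467.956
9. ⊥bis P8·P7 via (54.52,22.26): [(55.7391, 14.2122) (57.5923, 0) (79.6097, 0) (72.9222, 28) (69.3202, 28)]  |A|=467.956
10. canonical 5-gon: [(55.7391, 14.2122) (57.5923, 0) (79.6097, 0) (72.9222, 28) (69.3202, 28)]
11. shoelace: 467.956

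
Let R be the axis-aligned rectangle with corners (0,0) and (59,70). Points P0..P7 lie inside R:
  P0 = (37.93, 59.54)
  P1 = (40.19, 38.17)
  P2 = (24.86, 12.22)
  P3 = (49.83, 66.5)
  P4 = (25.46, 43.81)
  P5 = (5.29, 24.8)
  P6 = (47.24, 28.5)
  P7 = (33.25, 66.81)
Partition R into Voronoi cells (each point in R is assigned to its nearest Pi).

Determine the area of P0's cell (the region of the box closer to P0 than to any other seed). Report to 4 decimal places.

Area of P0's cell: 259.2523

1. box [0,59]×[0,70]: [(0, 0) (59, 0) (59, 70) (0, 70)]
2. ⊥bis P0·P1 via (39.06,48.855): [(0, 44.7242) (59, 50.9638) (59, 70) (0, 70)]  |A|=1307.2055
3. ⊥bis P0·P2 via (31.395,35.88): [(0, 44.7242) (59, 50.9638) (59, 70) (0, 70)]  |A|=1307.2055
4. ⊥bis P0·P3 via (43.88,63.02): [(0, 44.7242) (51.4014, 50.1602) (39.7976, 70) (0, 70)]  |A|=1044.3945
5. ⊥bis P0·P4 via (31.695,51.675): [(35.7004, 48.4997) (51.4014, 50.1602) (39.7976, 70) (8.5793, 70)]  |A|=500.9868
6. ⊥bis P0·P5 via (21.61,42.17): [(35.7004, 48.4997) (51.4014, 50.1602) (39.7976, 70) (8.5793, 70)]  |A|=500.9868
7. ⊥bis P0·P6 via (42.585,44.02): [(35.7004, 48.4997) (51.4014, 50.1602) (39.7976, 70) (8.5793, 70)]  |A|=500.9868
8. ⊥bis P0·P7 via (35.59,63.175): [(25.4349, 56.6377) (35.7004, 48.4997) (51.4014, 50.1602) (41.5466, 67.0095)]  |A|=259.2523
9. canonical 4-gon: [(25.4349, 56.6377) (35.7004, 48.4997) (51.4014, 50.1602) (41.5466, 67.0095)]
10. shoelace: 259.2523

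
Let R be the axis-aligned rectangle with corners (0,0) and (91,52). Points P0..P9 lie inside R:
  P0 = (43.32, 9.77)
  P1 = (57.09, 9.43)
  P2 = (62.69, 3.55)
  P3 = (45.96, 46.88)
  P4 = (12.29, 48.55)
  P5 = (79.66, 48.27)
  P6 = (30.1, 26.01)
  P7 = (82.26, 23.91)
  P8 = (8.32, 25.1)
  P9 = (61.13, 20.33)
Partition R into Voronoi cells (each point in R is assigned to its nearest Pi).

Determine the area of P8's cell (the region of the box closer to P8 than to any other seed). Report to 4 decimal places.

Area of P8's cell: 716.7517

1. box [0,91]×[0,52]: [(0, 0) (91, 0) (91, 52) (0, 52)]
2. ⊥bis P8·P0 via (25.82,17.435): [(0, 0) (18.1835, 0) (40.9595, 52) (0, 52)]  |A|=1537.7164
3. ⊥bis P8·P1 via (32.705,17.265): [(0, 0) (18.1835, 0) (40.9595, 52) (0, 52)]  |A|=1537.7164
4. ⊥bis P8·P2 via (35.505,14.325): [(0, 0) (18.1835, 0) (40.9595, 52) (0, 52)]  |A|=1537.7164
5. ⊥bis P8·P3 via (27.14,35.99): [(0, 0) (18.1835, 0) (31.0144, 29.2943) (17.876, 52) (0, 52)]  |A|=1275.6533
6. ⊥bis P8·P4 via (10.305,36.825): [(0, 38.5696) (0, 0) (18.1835, 0) (31.0144, 29.2943) (28.4326, 33.7561)]  |A|=921.6582
7. ⊥bis P8·P5 via (43.99,36.685): [(0, 38.5696) (0, 0) (18.1835, 0) (31.0144, 29.2943) (28.4326, 33.7561)]  |A|=921.6582
8. ⊥bis P8·P6 via (19.21,25.555): [(18.7992, 35.387) (0, 38.5696) (0, 0) (18.1835, 0) (20.0953, 4.365)]  |A|=716.7517
9. ⊥bis P8·P7 via (45.29,24.505): [(18.7992, 35.387) (0, 38.5696) (0, 0) (18.1835, 0) (20.0953, 4.365)]  |A|=716.7517
10. ⊥bis P8·P9 via (34.725,22.715): [(18.7992, 35.387) (0, 38.5696) (0, 0) (18.1835, 0) (20.0953, 4.365)]  |A|=716.7517
11. canonical 5-gon: [(18.7992, 35.387) (0, 38.5696) (0, 0) (18.1835, 0) (20.0953, 4.365)]
12. shoelace: 716.7517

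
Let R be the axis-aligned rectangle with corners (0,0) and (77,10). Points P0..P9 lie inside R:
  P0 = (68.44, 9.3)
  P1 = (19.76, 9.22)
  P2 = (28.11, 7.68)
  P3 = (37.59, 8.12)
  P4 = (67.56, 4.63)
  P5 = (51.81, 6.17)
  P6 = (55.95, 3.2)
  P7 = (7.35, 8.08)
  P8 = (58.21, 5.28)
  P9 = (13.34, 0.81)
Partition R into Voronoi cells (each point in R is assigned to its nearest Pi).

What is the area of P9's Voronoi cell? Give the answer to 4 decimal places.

Area of P9's cell: 65.3016

1. box [0,77]×[0,10]: [(0, 0) (77, 0) (77, 10) (0, 10)]
2. ⊥bis P9·P0 via (40.89,5.055): [(0, 0) (41.6689, 0) (40.1281, 10) (0, 10)]  |A|=408.9847
3. ⊥bis P9·P1 via (16.55,5.015): [(0, 0) (23.1195, 0) (10.0198, 10) (0, 10)]  |A|=165.6965
4. ⊥bis P9·P2 via (20.725,4.245): [(0, 0) (22.6995, 0) (22.4682, 0.4971) (10.0198, 10) (0, 10)]  |A|=165.5921
5. ⊥bis P9·P3 via (25.465,4.465): [(0, 0) (22.6995, 0) (22.4682, 0.4971) (10.0198, 10) (0, 10)]  |A|=165.5921
6. ⊥bis P9·P4 via (40.45,2.72): [(0, 0) (22.6995, 0) (22.4682, 0.4971) (10.0198, 10) (0, 10)]  |A|=165.5921
7. ⊥bis P9·P5 via (32.575,3.49): [(0, 0) (22.6995, 0) (22.4682, 0.4971) (10.0198, 10) (0, 10)]  |A|=165.5921
8. ⊥bis P9·P6 via (34.645,2.005): [(0, 0) (22.6995, 0) (22.4682, 0.4971) (10.0198, 10) (0, 10)]  |A|=165.5921
9. ⊥bis P9·P7 via (10.345,4.445): [(4.9502, 0) (22.6995, 0) (22.4682, 0.4971) (13.6882, 7.1996)]  |A|=65.3016
10. ⊥bis P9·P8 via (35.775,3.045): [(4.9502, 0) (22.6995, 0) (22.4682, 0.4971) (13.6882, 7.1996)]  |A|=65.3016
11. canonical 4-gon: [(4.9502, 0) (22.6995, 0) (22.4682, 0.4971) (13.6882, 7.1996)]
12. shoelace: 65.3016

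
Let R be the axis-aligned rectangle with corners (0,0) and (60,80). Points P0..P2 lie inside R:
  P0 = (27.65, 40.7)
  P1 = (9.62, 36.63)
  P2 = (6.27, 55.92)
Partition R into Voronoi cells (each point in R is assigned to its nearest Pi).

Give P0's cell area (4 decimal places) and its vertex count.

Area of P0's cell: 2846.4560 (5 vertices)

1. box [0,60]×[0,80]: [(0, 0) (60, 0) (60, 80) (0, 80)]
2. ⊥bis P0·P1 via (18.635,38.665): [(27.363, 0) (60, 0) (60, 80) (9.3042, 80)]  |A|=3333.3085
3. ⊥bis P0·P2 via (16.96,48.31): [(16.5787, 47.7744) (27.363, 0) (60, 0) (60, 80) (39.5195, 80)]  |A|=2846.456
4. canonical 5-gon: [(16.5787, 47.7744) (27.363, 0) (60, 0) (60, 80) (39.5195, 80)]
5. shoelace: 2846.456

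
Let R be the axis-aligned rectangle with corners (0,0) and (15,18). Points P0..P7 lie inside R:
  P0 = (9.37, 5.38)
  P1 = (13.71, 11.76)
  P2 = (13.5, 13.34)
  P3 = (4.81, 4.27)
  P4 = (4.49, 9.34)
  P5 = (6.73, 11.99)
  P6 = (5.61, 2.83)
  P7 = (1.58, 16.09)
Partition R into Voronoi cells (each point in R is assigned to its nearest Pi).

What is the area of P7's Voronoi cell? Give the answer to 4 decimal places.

1. box [0,15]×[0,18]: [(0, 0) (15, 0) (15, 18) (0, 18)]
2. ⊥bis P7·P0 via (5.475,10.735): [(0, 6.7527) (15, 17.6631) (15, 18) (0, 18)]  |A|=86.8815
3. ⊥bis P7·P1 via (7.645,13.925): [(0, 6.7527) (6.8679, 11.7482) (9.0996, 18) (0, 18)]  |A|=67.0676
4. ⊥bis P7·P2 via (7.54,14.715): [(0, 6.7527) (6.853, 11.7373) (8.2979, 18) (0, 18)]  |A|=64.5224
5. ⊥bis P7·P3 via (3.195,10.18): [(0, 9.3069) (5.6249, 10.844) (6.853, 11.7373) (8.2979, 18) (0, 18)]  |A|=57.3389
6. ⊥bis P7·P4 via (3.035,12.715): [(0, 11.4066) (7.5252, 14.6508) (8.2979, 18) (0, 18)]  |A|=38.7041
7. ⊥bis P7·P5 via (4.155,14.04): [(0, 11.4066) (3.1342, 12.7578) (7.3076, 18) (0, 18)]  |A|=29.4867
8. ⊥bis P7·P6 via (3.595,9.46): [(0, 11.4066) (3.1342, 12.7578) (7.3076, 18) (0, 18)]  |A|=29.4867
9. canonical 4-gon: [(0, 11.4066) (3.1342, 12.7578) (7.3076, 18) (0, 18)]
10. shoelace: 29.4867

Area of P7's cell: 29.4867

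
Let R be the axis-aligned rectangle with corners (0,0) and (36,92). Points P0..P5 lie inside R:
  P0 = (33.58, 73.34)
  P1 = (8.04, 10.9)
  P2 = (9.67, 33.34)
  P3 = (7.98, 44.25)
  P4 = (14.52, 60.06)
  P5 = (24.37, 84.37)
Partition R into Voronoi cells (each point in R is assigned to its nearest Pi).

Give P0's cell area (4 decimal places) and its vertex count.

Area of P0's cell: 272.4535 (3 vertices)

1. box [0,36]×[0,92]: [(0, 0) (36, 0) (36, 92) (0, 92)]
2. ⊥bis P0·P1 via (20.81,42.12): [(0, 50.632) (36, 35.9068) (36, 92) (0, 92)]  |A|=1754.3023
3. ⊥bis P0·P2 via (21.625,53.34): [(0, 66.2663) (36, 44.7473) (36, 92) (0, 92)]  |A|=1313.7536
4. ⊥bis P0·P3 via (20.78,58.795): [(0, 77.082) (36, 45.401) (36, 92) (0, 92)]  |A|=1107.3068
5. ⊥bis P0·P4 via (24.05,66.7): [(36, 49.5489) (36, 92) (6.4223, 92)]  |A|=627.8034
6. ⊥bis P0·P5 via (28.975,78.855): [(20.5074, 71.7846) (36, 49.5489) (36, 84.7208)]  |A|=272.4535
7. canonical 3-gon: [(20.5074, 71.7846) (36, 49.5489) (36, 84.7208)]
8. shoelace: 272.4535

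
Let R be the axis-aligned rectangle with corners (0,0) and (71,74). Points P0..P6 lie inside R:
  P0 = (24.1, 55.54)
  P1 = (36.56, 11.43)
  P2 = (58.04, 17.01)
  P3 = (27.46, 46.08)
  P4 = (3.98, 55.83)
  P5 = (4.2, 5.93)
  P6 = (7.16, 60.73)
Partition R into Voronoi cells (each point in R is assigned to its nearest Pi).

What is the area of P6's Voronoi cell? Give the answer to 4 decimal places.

1. box [0,71]×[0,74]: [(0, 0) (71, 0) (71, 74) (0, 74)]
2. ⊥bis P6·P0 via (15.63,58.135): [(0, 7.1192) (20.4906, 74) (0, 74)]  |A|=685.2158
3. ⊥bis P6·P1 via (21.86,36.08): [(0, 23.0438) (5.9696, 26.6038) (20.4906, 74) (0, 74)]  |A|=637.6838
4. ⊥bis P6·P2 via (32.6,38.87): [(0, 23.0438) (5.9696, 26.6038) (20.4906, 74) (0, 74)]  |A|=637.6838
5. ⊥bis P6·P3 via (17.31,53.405): [(0, 29.4191) (11.8724, 45.8703) (20.4906, 74) (0, 74)]  |A|=552.8388
6. ⊥bis P6·P4 via (5.57,58.28): [(0, 61.8948) (13.9986, 52.81) (20.4906, 74) (0, 74)]  |A|=301.8256
7. ⊥bis P6·P5 via (5.68,33.33): [(0, 61.8948) (13.9986, 52.81) (20.4906, 74) (0, 74)]  |A|=301.8256
8. canonical 4-gon: [(0, 61.8948) (13.9986, 52.81) (20.4906, 74) (0, 74)]
9. shoelace: 301.8256

Area of P6's cell: 301.8256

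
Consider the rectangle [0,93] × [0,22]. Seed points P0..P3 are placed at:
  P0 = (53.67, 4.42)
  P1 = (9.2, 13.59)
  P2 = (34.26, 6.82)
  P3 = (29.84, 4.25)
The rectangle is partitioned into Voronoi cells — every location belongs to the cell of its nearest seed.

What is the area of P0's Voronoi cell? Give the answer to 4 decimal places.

1. box [0,93]×[0,22]: [(0, 0) (93, 0) (93, 22) (0, 22)]
2. ⊥bis P0·P1 via (31.435,9.005): [(29.5781, 0) (93, 0) (93, 22) (34.1147, 22)]  |A|=1345.3796
3. ⊥bis P0·P2 via (43.965,5.62): [(43.2701, 0) (93, 0) (93, 22) (45.9903, 22)]  |A|=1064.1351
4. ⊥bis P0·P3 via (41.755,4.335): [(43.2701, 0) (93, 0) (93, 22) (45.9903, 22)]  |A|=1064.1351
5. canonical 4-gon: [(43.2701, 0) (93, 0) (93, 22) (45.9903, 22)]
6. shoelace: 1064.1351

Area of P0's cell: 1064.1351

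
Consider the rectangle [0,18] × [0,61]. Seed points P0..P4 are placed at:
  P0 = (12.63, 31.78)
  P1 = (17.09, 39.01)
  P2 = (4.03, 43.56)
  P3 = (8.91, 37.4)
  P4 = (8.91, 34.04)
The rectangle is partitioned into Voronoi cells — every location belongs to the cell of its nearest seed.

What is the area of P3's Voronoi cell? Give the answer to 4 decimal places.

1. box [0,18]×[0,61]: [(0, 0) (18, 0) (18, 61) (0, 61)]
2. ⊥bis P3·P0 via (10.77,34.59): [(0, 27.4611) (18, 39.3757) (18, 61) (0, 61)]  |A|=496.4688
3. ⊥bis P3·P1 via (13,38.205): [(0, 27.4611) (13.3725, 36.3126) (8.5135, 61) (0, 61)]  |A|=329.3362
4. ⊥bis P3·P2 via (6.47,40.48): [(0, 35.3544) (0, 27.4611) (13.3725, 36.3126) (11.7318, 44.6484)]  |A|=109.2977
5. ⊥bis P3·P4 via (8.91,35.72): [(0.4615, 35.72) (12.4772, 35.72) (13.3725, 36.3126) (11.7318, 44.6484)]  |A|=57.8583
6. canonical 4-gon: [(0.4615, 35.72) (12.4772, 35.72) (13.3725, 36.3126) (11.7318, 44.6484)]
7. shoelace: 57.8583

Area of P3's cell: 57.8583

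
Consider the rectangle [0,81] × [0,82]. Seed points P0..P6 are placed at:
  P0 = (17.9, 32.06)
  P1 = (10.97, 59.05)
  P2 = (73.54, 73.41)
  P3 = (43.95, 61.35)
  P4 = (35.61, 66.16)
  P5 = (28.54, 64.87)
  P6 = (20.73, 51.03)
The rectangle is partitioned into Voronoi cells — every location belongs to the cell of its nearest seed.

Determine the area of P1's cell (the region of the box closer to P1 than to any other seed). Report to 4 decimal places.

Area of P1's cell: 590.8599

1. box [0,81]×[0,82]: [(0, 0) (81, 0) (81, 82) (0, 82)]
2. ⊥bis P1·P0 via (14.435,45.555): [(0, 41.8486) (81, 62.6463) (81, 82) (0, 82)]  |A|=2409.9529
3. ⊥bis P1·P2 via (42.255,66.23): [(0, 41.8486) (45.1878, 53.4511) (38.6357, 82) (0, 82)]  |A|=1458.6786
4. ⊥bis P1·P3 via (27.46,60.2): [(0, 41.8486) (28.2342, 49.0981) (25.9397, 82) (0, 82)]  |A|=993.5537
5. ⊥bis P1·P4 via (23.29,62.605): [(0, 41.8486) (27.2597, 48.8479) (17.6935, 82) (0, 82)]  |A|=840.5447
6. ⊥bis P1·P5 via (19.755,61.96): [(0, 41.8486) (24.3461, 48.0998) (13.1168, 82) (0, 82)]  |A|=711.0967
7. ⊥bis P1·P6 via (15.85,55.04): [(0, 41.8486) (6.3502, 43.4791) (20.2668, 60.415) (13.1168, 82) (0, 82)]  |A|=590.8599
8. canonical 5-gon: [(0, 41.8486) (6.3502, 43.4791) (20.2668, 60.415) (13.1168, 82) (0, 82)]
9. shoelace: 590.8599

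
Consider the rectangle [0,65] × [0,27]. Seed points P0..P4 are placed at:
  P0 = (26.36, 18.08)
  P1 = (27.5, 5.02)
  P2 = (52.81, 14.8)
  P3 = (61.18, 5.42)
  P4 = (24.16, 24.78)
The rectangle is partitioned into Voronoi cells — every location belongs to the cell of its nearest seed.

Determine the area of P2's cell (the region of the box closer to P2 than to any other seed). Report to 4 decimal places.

1. box [0,65]×[0,27]: [(0, 0) (65, 0) (65, 27) (0, 27)]
2. ⊥bis P2·P0 via (39.585,16.44): [(37.5463, 0) (65, 0) (65, 27) (40.8945, 27)]  |A|=696.0487
3. ⊥bis P2·P1 via (40.155,9.91): [(39.1105, 12.6132) (43.9843, 0) (65, 0) (65, 27) (40.8945, 27)]  |A|=655.4468
4. ⊥bis P2·P3 via (56.995,10.11): [(39.1105, 12.6132) (43.9843, 0) (45.665, 0) (65, 17.2531) (65, 27) (40.8945, 27)]  |A|=488.6532
5. ⊥bis P2·P4 via (38.485,19.79): [(40.8381, 26.5452) (39.1105, 12.6132) (43.9843, 0) (45.665, 0) (65, 17.2531) (65, 27) (40.9965, 27)]  |A|=488.63
6. canonical 7-gon: [(40.8381, 26.5452) (39.1105, 12.6132) (43.9843, 0) (45.665, 0) (65, 17.2531) (65, 27) (40.9965, 27)]
7. shoelace: 488.63

Area of P2's cell: 488.6300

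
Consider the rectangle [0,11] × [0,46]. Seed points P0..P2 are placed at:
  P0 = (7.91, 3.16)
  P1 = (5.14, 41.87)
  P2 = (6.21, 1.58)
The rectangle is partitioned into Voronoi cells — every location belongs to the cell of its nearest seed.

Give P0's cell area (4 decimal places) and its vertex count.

1. box [0,11]×[0,46]: [(0, 0) (11, 0) (11, 46) (0, 46)]
2. ⊥bis P0·P1 via (6.525,22.515): [(0, 22.0481) (0, 0) (11, 0) (11, 22.8352)]  |A|=246.8582
3. ⊥bis P0·P2 via (7.06,2.37): [(0, 22.0481) (0, 9.9662) (9.2627, 0) (11, 0) (11, 22.8352)]  |A|=200.7012
4. canonical 5-gon: [(0, 22.0481) (0, 9.9662) (9.2627, 0) (11, 0) (11, 22.8352)]
5. shoelace: 200.7012

Area of P0's cell: 200.7012 (5 vertices)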